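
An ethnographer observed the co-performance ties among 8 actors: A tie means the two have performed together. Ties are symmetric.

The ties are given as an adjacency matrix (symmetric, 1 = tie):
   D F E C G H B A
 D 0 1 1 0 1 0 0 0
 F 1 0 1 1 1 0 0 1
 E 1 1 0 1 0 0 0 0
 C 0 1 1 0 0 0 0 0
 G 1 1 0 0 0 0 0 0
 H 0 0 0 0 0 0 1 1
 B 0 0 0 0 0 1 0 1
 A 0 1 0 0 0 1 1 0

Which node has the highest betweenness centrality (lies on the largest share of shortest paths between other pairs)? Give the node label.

Unnormalized betweenness of each node: A:10, B:0, C:0, D:1/2, E:1/2, F:14, G:0, H:0.
F has the largest value, 14, making it the main broker — the node through which the most shortest paths run.

F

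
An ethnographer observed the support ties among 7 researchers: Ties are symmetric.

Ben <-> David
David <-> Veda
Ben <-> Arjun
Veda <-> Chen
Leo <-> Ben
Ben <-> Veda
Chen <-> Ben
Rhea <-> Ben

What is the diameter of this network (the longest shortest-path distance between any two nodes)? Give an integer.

Eccentricity of each node (its greatest distance to any other): Arjun:2, Ben:1, Chen:2, David:2, Leo:2, Rhea:2, Veda:2.
The maximum eccentricity is 2, realized for instance by the pair Arjun–Veda via Arjun – Ben – Veda. So the diameter is 2.

2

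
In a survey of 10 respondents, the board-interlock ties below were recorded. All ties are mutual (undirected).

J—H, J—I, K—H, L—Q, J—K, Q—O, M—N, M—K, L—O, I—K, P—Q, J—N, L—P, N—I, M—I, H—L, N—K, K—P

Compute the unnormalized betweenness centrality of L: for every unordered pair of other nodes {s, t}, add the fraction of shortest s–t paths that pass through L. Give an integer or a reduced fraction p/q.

Pairs whose geodesics pass through L — P–O: 1/2; P–H: 1/2; Q–H: 1; Q–J: 1/2; O–N: 3/4; O–M: 2/3; O–I: 3/4; O–H: 1; O–K: 2/3; O–J: 1.
All other pairs contribute 0.
Summing the contributions gives betweenness(L) = 22/3.

22/3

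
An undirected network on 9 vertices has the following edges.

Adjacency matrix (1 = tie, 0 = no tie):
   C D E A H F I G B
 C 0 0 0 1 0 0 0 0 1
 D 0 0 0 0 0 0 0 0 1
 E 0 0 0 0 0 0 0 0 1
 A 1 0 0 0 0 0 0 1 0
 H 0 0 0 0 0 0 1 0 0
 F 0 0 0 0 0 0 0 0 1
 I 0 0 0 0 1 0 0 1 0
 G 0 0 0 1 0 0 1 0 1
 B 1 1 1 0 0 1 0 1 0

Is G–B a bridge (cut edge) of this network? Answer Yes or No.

Even without that edge, G still reaches B via G – A – C – B, so the network stays connected. Not a bridge.

No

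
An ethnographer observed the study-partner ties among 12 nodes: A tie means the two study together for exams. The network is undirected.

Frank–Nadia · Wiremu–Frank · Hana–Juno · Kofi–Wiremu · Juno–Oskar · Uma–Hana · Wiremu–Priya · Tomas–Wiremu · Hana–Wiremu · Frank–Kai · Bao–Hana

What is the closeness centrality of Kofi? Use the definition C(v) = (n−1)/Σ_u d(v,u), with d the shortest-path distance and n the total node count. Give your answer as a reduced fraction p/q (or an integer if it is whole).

Distances from Kofi: Bao:3, Frank:2, Hana:2, Juno:3, Kai:3, Nadia:3, Oskar:4, Priya:2, Tomas:2, Uma:3, Wiremu:1. Sum = 28.
n = 12, so closeness = 11/28.

11/28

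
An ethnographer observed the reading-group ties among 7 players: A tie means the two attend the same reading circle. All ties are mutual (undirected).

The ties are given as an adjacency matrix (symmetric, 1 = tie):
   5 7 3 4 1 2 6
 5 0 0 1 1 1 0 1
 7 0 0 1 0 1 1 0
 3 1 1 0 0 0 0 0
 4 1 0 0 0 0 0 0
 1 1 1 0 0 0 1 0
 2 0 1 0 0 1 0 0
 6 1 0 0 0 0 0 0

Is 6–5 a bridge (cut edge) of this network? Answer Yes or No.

Without the 6–5 edge there is no alternate route between 6 and 5, so the network disconnects. It is a bridge.

Yes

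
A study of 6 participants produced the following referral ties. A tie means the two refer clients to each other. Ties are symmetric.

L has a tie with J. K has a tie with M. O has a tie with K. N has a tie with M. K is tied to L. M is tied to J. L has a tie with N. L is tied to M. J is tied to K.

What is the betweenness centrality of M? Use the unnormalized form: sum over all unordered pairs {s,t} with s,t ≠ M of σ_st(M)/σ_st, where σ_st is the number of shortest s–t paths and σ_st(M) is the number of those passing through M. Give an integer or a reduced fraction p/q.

Pairs whose geodesics pass through M — J–N: 1/2; N–K: 1/2; N–O: 1/2.
All other pairs contribute 0.
Summing the contributions gives betweenness(M) = 3/2.

3/2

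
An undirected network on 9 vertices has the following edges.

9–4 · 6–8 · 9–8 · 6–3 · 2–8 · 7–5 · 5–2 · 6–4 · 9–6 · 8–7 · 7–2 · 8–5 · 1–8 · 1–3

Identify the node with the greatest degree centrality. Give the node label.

Degrees — 1:2, 2:3, 3:2, 4:2, 5:3, 6:4, 7:3, 8:6, 9:3.
The maximum is 6, attained only by 8.

8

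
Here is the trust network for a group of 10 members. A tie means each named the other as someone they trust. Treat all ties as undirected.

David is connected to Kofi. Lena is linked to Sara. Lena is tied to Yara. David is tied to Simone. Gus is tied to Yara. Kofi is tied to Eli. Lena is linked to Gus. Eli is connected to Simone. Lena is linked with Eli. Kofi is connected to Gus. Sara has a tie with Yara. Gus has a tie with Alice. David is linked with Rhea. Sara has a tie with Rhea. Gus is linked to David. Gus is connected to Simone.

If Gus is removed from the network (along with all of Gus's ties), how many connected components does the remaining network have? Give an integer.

2

Without Gus, the remaining ties split the others into: {David, Eli, Kofi, Lena, Rhea, Sara, Simone, Yara}; {Alice}.
That's 2 separate components.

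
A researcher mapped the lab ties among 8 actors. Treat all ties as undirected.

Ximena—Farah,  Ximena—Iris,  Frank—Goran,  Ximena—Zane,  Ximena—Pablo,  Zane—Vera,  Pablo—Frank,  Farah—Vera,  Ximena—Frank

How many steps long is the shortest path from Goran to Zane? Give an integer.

One shortest route is Goran – Frank – Ximena – Zane, which uses 3 edges, and at distance 2 from Goran we only reach {Pablo, Ximena}, which does not include Zane. So d(Goran,Zane) = 3.

3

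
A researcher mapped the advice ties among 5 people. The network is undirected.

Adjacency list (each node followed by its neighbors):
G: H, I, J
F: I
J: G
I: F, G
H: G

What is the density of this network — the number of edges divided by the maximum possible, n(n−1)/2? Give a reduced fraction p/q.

2/5

There are 4 edges and 5 nodes, so the maximum possible is C(5,2) = 10.
Density = 4/10 = 2/5.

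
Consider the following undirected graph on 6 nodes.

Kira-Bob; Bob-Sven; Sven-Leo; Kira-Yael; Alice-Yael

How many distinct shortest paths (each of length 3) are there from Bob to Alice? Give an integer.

The shortest distance is 3, and the only length-3 path is Bob–Kira–Yael–Alice. So there is exactly 1 shortest path.

1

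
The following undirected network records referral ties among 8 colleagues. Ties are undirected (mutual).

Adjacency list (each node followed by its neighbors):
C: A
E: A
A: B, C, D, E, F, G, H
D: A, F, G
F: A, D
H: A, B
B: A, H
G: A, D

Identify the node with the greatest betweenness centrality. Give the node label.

A

Unnormalized betweenness of each node: A:35/2, B:0, C:0, D:1/2, E:0, F:0, G:0, H:0.
A has the largest value, 35/2, making it the main broker — the node through which the most shortest paths run.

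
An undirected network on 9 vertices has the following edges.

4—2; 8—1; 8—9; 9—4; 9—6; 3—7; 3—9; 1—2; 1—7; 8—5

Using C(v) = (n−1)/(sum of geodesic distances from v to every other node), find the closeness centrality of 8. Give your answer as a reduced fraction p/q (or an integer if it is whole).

Distances from 8: 1:1, 2:2, 3:2, 4:2, 5:1, 6:2, 7:2, 9:1. Sum = 13.
n = 9, so closeness = 8/13.

8/13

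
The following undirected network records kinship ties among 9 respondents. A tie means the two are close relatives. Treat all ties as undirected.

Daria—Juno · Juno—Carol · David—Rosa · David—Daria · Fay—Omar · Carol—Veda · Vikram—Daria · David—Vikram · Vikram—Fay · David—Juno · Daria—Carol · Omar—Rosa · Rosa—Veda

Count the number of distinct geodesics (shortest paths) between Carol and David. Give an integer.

The shortest distance is 2. The length-2 paths are: Carol–Juno–David; Carol–Daria–David.
That gives 2 distinct shortest paths.

2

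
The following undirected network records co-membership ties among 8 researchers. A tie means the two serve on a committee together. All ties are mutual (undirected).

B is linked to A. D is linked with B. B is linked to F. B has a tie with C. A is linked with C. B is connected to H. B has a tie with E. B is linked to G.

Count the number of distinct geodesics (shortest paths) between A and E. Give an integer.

1

The shortest distance is 2, and the only length-2 path is A–B–E. So there is exactly 1 shortest path.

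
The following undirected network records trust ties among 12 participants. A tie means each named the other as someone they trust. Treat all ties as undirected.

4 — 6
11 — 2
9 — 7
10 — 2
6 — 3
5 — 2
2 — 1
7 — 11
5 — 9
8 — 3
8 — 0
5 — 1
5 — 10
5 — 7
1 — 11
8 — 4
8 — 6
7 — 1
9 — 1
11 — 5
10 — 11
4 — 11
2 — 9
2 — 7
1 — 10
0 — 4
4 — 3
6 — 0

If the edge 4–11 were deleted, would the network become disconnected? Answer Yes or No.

Yes

Without the 4–11 edge there is no alternate route between 4 and 11, so the network disconnects. It is a bridge.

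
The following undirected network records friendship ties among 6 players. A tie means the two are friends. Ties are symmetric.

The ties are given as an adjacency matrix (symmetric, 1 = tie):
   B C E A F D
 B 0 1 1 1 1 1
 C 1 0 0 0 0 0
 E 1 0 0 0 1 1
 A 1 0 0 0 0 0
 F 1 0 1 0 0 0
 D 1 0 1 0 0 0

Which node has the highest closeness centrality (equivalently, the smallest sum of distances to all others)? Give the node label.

Farness (sum of distances to all others) for each node — A:9, B:5, C:9, D:8, E:7, F:8.
The smallest farness is 5, for B, so B has the highest closeness.

B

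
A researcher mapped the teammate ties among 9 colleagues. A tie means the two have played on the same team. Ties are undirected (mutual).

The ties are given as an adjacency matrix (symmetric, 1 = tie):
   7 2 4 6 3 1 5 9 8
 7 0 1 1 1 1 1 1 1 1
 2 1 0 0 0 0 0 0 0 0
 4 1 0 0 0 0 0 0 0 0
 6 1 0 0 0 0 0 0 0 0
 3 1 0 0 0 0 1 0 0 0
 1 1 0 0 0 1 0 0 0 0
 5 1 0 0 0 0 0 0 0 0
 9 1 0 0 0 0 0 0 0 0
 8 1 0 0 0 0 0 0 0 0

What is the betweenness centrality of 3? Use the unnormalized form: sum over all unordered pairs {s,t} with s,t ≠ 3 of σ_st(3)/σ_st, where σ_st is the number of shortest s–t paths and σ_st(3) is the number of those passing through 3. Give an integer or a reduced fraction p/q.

No shortest path between any pair of other nodes passes through 3.
Summing the contributions gives betweenness(3) = 0.

0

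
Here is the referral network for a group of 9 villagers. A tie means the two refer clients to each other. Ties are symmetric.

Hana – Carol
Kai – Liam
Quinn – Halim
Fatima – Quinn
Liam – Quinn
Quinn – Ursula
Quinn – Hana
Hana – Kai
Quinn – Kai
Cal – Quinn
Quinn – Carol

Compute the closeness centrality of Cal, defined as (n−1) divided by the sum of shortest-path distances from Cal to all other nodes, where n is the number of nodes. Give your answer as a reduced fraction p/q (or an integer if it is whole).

8/15

Distances from Cal: Carol:2, Fatima:2, Halim:2, Hana:2, Kai:2, Liam:2, Quinn:1, Ursula:2. Sum = 15.
n = 9, so closeness = 8/15.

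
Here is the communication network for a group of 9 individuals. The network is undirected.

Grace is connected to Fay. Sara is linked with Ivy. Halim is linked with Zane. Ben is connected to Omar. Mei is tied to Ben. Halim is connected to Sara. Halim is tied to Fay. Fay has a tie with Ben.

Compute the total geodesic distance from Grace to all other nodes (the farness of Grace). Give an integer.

21

Distances from Grace: Ben:2, Fay:1, Halim:2, Ivy:4, Mei:3, Omar:3, Sara:3, Zane:3.
Sum = 2 + 1 + 2 + 4 + 3 + 3 + 3 + 3 = 21.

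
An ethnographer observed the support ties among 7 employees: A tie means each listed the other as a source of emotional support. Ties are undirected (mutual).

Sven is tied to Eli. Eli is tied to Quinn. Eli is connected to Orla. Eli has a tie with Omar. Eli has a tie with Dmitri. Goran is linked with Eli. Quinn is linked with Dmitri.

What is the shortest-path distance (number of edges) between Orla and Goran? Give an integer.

One shortest route is Orla – Eli – Goran, which uses 2 edges, and Orla and Goran are not directly tied, so nothing shorter exists. So d(Orla,Goran) = 2.

2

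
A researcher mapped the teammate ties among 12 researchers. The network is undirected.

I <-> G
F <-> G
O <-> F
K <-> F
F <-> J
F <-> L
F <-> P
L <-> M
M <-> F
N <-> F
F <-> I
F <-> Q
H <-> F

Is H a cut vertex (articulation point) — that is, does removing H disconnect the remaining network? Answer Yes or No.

Even without H, every remaining node can still reach every other (the residual graph is connected), so H is not a cut vertex.

No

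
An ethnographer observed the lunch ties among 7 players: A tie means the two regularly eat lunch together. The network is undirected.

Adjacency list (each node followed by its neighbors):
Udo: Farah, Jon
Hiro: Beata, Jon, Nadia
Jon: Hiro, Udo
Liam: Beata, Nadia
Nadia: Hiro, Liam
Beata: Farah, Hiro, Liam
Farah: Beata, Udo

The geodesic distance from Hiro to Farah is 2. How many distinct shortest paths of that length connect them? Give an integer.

1

The shortest distance is 2, and the only length-2 path is Hiro–Beata–Farah. So there is exactly 1 shortest path.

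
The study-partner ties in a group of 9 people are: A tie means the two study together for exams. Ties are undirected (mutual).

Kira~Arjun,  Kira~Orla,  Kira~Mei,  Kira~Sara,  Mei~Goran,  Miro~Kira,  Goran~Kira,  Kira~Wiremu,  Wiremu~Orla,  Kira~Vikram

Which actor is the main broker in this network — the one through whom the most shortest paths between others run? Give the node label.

Unnormalized betweenness of each node: Arjun:0, Goran:0, Kira:26, Mei:0, Miro:0, Orla:0, Sara:0, Vikram:0, Wiremu:0.
Kira has the largest value, 26, making it the main broker — the node through which the most shortest paths run.

Kira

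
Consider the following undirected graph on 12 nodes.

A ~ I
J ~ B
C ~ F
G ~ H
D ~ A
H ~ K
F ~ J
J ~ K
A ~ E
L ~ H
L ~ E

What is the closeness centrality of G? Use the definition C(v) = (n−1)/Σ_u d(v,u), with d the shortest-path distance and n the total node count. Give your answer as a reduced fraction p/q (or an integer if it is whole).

11/38

Distances from G: A:4, B:4, C:5, D:5, E:3, F:4, H:1, I:5, J:3, K:2, L:2. Sum = 38.
n = 12, so closeness = 11/38.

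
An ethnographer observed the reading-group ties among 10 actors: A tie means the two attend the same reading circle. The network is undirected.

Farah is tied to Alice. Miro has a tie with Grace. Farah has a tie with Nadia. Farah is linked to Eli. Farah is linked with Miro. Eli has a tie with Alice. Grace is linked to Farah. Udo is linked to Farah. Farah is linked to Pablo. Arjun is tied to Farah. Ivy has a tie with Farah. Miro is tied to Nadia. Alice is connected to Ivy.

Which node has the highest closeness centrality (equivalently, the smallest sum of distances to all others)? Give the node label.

Farah

Farness (sum of distances to all others) for each node — Alice:15, Arjun:17, Eli:16, Farah:9, Grace:16, Ivy:16, Miro:15, Nadia:16, Pablo:17, Udo:17.
The smallest farness is 9, for Farah, so Farah has the highest closeness.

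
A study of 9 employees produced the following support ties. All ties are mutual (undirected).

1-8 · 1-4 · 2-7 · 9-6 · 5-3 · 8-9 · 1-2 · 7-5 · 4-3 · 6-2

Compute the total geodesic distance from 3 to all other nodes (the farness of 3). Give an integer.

20

Distances from 3: 1:2, 2:3, 4:1, 5:1, 6:4, 7:2, 8:3, 9:4.
Sum = 2 + 3 + 1 + 1 + 4 + 2 + 3 + 4 = 20.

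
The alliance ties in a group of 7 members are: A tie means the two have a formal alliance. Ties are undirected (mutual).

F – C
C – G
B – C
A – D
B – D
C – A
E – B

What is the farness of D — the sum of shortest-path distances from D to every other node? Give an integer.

12

Distances from D: A:1, B:1, C:2, E:2, F:3, G:3.
Sum = 1 + 1 + 2 + 2 + 3 + 3 = 12.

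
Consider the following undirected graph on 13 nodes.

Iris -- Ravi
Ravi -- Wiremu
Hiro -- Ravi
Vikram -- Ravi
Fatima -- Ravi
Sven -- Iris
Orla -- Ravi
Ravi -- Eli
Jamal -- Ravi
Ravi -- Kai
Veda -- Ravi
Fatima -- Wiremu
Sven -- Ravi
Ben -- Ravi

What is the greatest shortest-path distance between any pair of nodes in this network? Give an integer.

Eccentricity of each node (its greatest distance to any other): Ben:2, Eli:2, Fatima:2, Hiro:2, Iris:2, Jamal:2, Kai:2, Orla:2, Ravi:1, Sven:2, Veda:2, Vikram:2, Wiremu:2.
The maximum eccentricity is 2, realized for instance by the pair Sven–Kai via Sven – Ravi – Kai. So the diameter is 2.

2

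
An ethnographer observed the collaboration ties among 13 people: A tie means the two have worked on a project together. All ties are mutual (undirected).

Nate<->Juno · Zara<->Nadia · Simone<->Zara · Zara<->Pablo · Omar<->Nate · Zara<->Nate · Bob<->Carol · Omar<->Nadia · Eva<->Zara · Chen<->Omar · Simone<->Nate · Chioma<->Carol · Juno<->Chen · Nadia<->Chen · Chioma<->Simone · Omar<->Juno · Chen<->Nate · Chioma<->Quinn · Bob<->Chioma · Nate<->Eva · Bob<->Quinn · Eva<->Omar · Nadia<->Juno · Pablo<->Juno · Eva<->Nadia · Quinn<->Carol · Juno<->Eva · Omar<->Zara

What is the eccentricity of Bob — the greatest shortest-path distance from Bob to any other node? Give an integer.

4

Distances from Bob: Carol:1, Chen:4, Chioma:1, Eva:4, Juno:4, Nadia:4, Nate:3, Omar:4, Pablo:4, Quinn:1, Simone:2, Zara:3.
The largest is 4 (to Juno, Omar, Chen, Eva, Pablo, and Nadia), so the eccentricity of Bob is 4.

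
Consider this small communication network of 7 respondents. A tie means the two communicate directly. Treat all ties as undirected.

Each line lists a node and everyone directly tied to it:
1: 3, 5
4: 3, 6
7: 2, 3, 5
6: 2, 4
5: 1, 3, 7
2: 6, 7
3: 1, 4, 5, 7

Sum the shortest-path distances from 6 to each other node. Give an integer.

12

Distances from 6: 1:3, 2:1, 3:2, 4:1, 5:3, 7:2.
Sum = 3 + 1 + 2 + 1 + 3 + 2 = 12.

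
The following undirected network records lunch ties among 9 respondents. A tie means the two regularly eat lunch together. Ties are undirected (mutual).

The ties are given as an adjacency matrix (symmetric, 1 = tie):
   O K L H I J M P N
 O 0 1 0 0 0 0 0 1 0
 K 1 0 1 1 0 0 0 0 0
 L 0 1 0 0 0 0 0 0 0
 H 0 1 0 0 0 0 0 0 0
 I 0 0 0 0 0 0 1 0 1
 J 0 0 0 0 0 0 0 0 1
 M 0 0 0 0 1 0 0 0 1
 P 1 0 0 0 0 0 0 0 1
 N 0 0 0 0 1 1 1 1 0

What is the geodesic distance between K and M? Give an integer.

4

One shortest route is K – O – P – N – M, which uses 4 edges, and at distance 3 from K we only reach {N}, which does not include M. So d(K,M) = 4.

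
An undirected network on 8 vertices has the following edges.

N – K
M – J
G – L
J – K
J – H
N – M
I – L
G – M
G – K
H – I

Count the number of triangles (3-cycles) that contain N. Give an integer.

0

N's neighbors are K and M, but none of them are tied to each other, so no triangle contains N.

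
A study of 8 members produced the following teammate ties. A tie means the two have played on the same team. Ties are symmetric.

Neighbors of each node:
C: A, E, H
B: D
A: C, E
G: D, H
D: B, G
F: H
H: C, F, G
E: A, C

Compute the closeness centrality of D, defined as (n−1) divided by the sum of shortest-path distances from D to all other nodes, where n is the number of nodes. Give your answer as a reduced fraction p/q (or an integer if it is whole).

Distances from D: A:4, B:1, C:3, E:4, F:3, G:1, H:2. Sum = 18.
n = 8, so closeness = 7/18.

7/18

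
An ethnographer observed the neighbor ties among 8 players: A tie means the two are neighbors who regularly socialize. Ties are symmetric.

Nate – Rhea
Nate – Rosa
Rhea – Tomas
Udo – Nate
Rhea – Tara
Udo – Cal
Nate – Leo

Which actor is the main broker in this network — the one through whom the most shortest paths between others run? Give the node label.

Unnormalized betweenness of each node: Cal:0, Leo:0, Nate:17, Rhea:11, Rosa:0, Tara:0, Tomas:0, Udo:6.
Nate has the largest value, 17, making it the main broker — the node through which the most shortest paths run.

Nate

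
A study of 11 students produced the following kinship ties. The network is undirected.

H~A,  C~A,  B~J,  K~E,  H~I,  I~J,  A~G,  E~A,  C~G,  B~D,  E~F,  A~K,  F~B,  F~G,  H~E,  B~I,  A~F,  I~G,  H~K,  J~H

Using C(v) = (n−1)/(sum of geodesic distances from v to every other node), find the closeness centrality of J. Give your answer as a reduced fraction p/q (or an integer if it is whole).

5/9

Distances from J: A:2, B:1, C:3, D:2, E:2, F:2, G:2, H:1, I:1, K:2. Sum = 18.
n = 11, so closeness = 10/18 = 5/9.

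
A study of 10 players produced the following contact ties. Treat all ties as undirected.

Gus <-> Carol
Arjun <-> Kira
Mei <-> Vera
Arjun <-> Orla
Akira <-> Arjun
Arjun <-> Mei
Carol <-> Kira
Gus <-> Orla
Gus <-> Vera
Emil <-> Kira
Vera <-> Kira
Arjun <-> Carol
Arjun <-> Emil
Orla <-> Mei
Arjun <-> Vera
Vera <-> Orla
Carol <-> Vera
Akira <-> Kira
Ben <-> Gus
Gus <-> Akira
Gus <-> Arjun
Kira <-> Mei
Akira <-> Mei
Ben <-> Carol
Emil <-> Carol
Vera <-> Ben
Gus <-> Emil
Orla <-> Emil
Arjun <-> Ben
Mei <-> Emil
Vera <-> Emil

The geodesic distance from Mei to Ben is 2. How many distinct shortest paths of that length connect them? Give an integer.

2

The shortest distance is 2. The length-2 paths are: Mei–Vera–Ben; Mei–Arjun–Ben.
That gives 2 distinct shortest paths.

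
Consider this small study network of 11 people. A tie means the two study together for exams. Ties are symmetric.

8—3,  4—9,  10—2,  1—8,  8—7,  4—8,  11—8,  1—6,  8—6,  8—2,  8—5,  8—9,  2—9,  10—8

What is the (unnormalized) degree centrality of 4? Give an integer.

4 is directly tied to 8 and 9. That is 2 neighbors, so the degree of 4 is 2.

2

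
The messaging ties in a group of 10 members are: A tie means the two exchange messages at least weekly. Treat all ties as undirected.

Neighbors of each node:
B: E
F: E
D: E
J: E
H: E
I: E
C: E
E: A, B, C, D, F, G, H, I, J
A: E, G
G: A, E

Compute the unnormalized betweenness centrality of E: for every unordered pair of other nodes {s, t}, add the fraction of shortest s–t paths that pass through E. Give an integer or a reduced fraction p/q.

Pairs whose geodesics pass through E — J–A: 1; J–I: 1; J–G: 1; J–D: 1; J–C: 1; J–H: 1; J–B: 1; J–F: 1; A–I: 1; A–D: 1; A–C: 1; A–H: 1; A–B: 1; A–F: 1 … (+21 more pairs).
All other pairs contribute 0.
Summing the contributions gives betweenness(E) = 35.

35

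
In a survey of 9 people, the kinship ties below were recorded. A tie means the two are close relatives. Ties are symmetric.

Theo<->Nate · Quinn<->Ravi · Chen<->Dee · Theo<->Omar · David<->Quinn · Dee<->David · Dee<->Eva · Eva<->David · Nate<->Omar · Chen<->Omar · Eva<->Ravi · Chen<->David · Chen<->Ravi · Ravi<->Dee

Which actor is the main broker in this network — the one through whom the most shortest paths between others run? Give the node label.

Chen

Unnormalized betweenness of each node: Chen:61/4, David:13/3, Dee:19/12, Eva:1/4, Nate:0, Omar:12, Quinn:1/4, Ravi:13/3, Theo:0.
Chen has the largest value, 61/4, making it the main broker — the node through which the most shortest paths run.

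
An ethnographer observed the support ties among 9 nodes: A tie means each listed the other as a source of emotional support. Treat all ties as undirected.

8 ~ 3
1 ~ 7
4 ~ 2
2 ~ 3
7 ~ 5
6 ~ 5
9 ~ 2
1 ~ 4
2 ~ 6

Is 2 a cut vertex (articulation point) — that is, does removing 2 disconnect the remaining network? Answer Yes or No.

Removing 2 leaves {3 and 8} with no path to {1, 4, 5, 6, and 7}, so the network splits into 3 components. 2 is a cut vertex.

Yes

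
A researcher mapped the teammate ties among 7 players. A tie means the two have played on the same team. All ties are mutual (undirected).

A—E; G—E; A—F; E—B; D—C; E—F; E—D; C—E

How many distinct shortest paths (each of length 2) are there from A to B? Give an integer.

The shortest distance is 2, and the only length-2 path is A–E–B. So there is exactly 1 shortest path.

1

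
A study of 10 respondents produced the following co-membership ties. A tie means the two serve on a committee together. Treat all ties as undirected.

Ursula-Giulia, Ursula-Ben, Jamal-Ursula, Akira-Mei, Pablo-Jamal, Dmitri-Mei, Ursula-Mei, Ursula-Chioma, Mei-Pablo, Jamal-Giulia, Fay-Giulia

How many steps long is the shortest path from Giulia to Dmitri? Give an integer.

3

One shortest route is Giulia – Ursula – Mei – Dmitri, which uses 3 edges, and at distance 2 from Giulia we only reach {Ben, Chioma, Mei, Pablo}, which does not include Dmitri. So d(Giulia,Dmitri) = 3.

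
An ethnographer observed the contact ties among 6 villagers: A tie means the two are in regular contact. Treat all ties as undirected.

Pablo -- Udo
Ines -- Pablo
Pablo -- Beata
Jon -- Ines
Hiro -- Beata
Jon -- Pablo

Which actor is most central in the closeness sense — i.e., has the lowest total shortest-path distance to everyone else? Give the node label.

Farness (sum of distances to all others) for each node — Beata:8, Hiro:12, Ines:9, Jon:9, Pablo:6, Udo:10.
The smallest farness is 6, for Pablo, so Pablo has the highest closeness.

Pablo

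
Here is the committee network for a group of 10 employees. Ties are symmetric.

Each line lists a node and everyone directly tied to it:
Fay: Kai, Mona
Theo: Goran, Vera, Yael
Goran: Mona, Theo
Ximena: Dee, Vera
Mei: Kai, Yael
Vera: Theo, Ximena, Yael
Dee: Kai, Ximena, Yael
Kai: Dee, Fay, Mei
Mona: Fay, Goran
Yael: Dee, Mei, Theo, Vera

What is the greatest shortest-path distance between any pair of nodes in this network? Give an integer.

Eccentricity of each node (its greatest distance to any other): Dee:3, Fay:4, Goran:3, Kai:3, Mei:3, Mona:4, Theo:3, Vera:4, Ximena:4, Yael:3.
The maximum eccentricity is 4, realized for instance by the pair Mona–Ximena via Mona – Goran – Theo – Vera – Ximena. So the diameter is 4.

4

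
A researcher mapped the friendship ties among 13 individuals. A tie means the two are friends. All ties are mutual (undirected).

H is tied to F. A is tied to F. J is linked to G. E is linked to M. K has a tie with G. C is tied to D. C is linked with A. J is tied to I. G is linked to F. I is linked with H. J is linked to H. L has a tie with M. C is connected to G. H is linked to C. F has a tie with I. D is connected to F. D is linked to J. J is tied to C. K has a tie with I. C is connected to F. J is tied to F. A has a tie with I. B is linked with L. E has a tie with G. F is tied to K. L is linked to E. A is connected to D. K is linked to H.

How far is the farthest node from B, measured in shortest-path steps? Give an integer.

5

Distances from B: A:5, C:4, D:5, E:2, F:4, G:3, H:5, I:5, J:4, K:4, L:1, M:2.
The largest is 5 (to H, I, A, and D), so the eccentricity of B is 5.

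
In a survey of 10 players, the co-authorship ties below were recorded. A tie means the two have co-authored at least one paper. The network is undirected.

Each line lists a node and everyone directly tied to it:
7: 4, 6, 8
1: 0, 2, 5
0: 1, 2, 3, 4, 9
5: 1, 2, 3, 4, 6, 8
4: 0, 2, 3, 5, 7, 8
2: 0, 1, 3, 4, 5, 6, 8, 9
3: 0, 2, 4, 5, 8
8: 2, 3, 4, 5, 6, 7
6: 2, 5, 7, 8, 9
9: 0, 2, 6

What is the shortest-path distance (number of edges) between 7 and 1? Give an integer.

One shortest route is 7 – 4 – 5 – 1, which uses 3 edges, and at distance 2 from 7 we only reach {0, 2, 3, 5, 9}, which does not include 1. So d(7,1) = 3.

3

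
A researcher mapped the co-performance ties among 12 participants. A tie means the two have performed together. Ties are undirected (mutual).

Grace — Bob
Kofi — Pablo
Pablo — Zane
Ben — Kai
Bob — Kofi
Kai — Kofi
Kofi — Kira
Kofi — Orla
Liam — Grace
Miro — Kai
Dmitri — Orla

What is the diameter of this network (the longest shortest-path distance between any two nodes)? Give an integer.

5

Eccentricity of each node (its greatest distance to any other): Ben:5, Bob:3, Dmitri:5, Grace:4, Kai:4, Kira:4, Kofi:3, Liam:5, Miro:5, Orla:4, Pablo:4, Zane:5.
The maximum eccentricity is 5, realized for instance by the pair Miro–Liam via Miro – Kai – Kofi – Bob – Grace – Liam. So the diameter is 5.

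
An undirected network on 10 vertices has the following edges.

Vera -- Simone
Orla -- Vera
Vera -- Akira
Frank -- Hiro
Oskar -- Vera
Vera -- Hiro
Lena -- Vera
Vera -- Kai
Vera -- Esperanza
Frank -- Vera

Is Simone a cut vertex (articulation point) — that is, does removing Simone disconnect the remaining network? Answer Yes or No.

No

Even without Simone, every remaining node can still reach every other (the residual graph is connected), so Simone is not a cut vertex.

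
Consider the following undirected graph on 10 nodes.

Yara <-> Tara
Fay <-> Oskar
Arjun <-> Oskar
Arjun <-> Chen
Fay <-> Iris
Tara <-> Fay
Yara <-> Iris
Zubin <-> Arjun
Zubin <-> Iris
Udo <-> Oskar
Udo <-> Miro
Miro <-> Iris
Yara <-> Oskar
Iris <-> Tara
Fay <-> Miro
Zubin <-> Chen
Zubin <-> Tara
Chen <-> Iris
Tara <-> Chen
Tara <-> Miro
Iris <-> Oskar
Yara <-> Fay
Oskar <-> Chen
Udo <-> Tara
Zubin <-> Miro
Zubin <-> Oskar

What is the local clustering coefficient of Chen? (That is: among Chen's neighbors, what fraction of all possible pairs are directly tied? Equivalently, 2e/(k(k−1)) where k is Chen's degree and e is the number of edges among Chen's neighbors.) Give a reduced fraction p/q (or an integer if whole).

Chen's neighbors: Arjun, Iris, Oskar, Tara, and Zubin (k = 5).
Possible neighbor pairs: C(5,2) = 10. Edges among them: Arjun–Oskar, Arjun–Zubin, Iris–Oskar, Iris–Tara, Iris–Zubin, Oskar–Zubin, Tara–Zubin → e = 7.
Clustering(Chen) = 7/10.

7/10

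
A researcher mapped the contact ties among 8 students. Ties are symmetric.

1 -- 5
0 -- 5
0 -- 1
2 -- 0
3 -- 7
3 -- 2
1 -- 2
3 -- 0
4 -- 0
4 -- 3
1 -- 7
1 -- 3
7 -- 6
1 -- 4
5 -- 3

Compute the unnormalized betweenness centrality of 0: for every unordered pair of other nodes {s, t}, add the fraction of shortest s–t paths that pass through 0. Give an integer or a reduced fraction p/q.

Pairs whose geodesics pass through 0 — 5–4: 1/3; 5–2: 1/3; 4–2: 1/3.
All other pairs contribute 0.
Summing the contributions gives betweenness(0) = 1.

1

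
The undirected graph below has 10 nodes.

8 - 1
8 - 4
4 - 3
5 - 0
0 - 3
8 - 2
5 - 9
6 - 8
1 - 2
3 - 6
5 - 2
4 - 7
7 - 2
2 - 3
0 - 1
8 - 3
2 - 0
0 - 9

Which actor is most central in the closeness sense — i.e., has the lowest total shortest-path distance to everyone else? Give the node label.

2

Farness (sum of distances to all others) for each node — 0:13, 1:15, 2:12, 3:13, 4:17, 5:17, 6:19, 7:18, 8:14, 9:20.
The smallest farness is 12, for 2, so 2 has the highest closeness.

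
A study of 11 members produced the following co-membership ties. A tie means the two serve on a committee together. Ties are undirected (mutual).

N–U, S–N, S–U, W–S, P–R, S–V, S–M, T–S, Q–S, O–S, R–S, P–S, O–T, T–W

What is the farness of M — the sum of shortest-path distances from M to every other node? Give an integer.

Distances from M: N:2, O:2, P:2, Q:2, R:2, S:1, T:2, U:2, V:2, W:2.
Sum = 2 + 2 + 2 + 2 + 2 + 1 + 2 + 2 + 2 + 2 = 19.

19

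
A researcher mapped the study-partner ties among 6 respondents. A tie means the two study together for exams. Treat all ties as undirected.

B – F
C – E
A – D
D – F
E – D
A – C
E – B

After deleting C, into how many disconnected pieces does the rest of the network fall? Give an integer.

C's neighbors (A and E) remain reachable from one another through other ties, so the rest of the network stays in one piece.

1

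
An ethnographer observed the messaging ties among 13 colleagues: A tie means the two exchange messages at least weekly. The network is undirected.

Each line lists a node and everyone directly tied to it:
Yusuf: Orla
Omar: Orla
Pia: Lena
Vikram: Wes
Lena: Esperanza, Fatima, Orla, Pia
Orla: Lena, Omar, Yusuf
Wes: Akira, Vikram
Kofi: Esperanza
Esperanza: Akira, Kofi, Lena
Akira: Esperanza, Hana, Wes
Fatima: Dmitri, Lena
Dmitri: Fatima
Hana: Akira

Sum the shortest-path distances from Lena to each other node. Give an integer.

Distances from Lena: Akira:2, Dmitri:2, Esperanza:1, Fatima:1, Hana:3, Kofi:2, Omar:2, Orla:1, Pia:1, Vikram:4, Wes:3, Yusuf:2.
Sum = 2 + 2 + 1 + 1 + 3 + 2 + 2 + 1 + 1 + 4 + 3 + 2 = 24.

24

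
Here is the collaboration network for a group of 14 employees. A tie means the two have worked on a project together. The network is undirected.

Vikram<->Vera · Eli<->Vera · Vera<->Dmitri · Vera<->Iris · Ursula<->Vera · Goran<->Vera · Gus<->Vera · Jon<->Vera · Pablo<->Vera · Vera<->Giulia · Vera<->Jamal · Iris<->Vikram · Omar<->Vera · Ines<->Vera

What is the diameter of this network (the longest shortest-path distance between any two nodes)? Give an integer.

Eccentricity of each node (its greatest distance to any other): Dmitri:2, Eli:2, Giulia:2, Goran:2, Gus:2, Ines:2, Iris:2, Jamal:2, Jon:2, Omar:2, Pablo:2, Ursula:2, Vera:1, Vikram:2.
The maximum eccentricity is 2, realized for instance by the pair Iris–Omar via Iris – Vera – Omar. So the diameter is 2.

2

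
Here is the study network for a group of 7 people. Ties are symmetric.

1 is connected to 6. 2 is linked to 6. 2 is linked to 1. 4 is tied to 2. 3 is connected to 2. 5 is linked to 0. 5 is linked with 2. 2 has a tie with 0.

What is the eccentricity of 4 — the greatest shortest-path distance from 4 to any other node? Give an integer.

Distances from 4: 0:2, 1:2, 2:1, 3:2, 5:2, 6:2.
The largest is 2 (to 1, 5, 0, 6, and 3), so the eccentricity of 4 is 2.

2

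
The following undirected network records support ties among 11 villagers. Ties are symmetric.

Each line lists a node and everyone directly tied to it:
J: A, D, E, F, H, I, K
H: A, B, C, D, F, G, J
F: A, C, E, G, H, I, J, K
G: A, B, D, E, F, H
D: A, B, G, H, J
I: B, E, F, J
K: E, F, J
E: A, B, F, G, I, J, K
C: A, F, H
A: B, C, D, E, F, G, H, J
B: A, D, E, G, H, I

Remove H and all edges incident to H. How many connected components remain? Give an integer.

1

H's neighbors (A, B, C, D, F, G, and J) remain reachable from one another through other ties, so the rest of the network stays in one piece.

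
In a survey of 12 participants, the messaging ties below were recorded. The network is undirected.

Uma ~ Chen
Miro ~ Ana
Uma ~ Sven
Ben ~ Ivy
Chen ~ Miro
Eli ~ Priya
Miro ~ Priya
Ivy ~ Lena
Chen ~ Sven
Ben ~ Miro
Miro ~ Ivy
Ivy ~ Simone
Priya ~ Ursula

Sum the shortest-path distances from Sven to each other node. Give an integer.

32

Distances from Sven: Ana:3, Ben:3, Chen:1, Eli:4, Ivy:3, Lena:4, Miro:2, Priya:3, Simone:4, Uma:1, Ursula:4.
Sum = 3 + 3 + 1 + 4 + 3 + 4 + 2 + 3 + 4 + 1 + 4 = 32.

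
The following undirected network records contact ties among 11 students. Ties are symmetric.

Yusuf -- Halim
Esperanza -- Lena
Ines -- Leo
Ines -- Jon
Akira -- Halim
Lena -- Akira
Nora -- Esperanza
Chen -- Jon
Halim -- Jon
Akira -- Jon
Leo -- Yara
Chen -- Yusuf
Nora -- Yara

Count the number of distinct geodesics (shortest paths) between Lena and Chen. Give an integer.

1

The shortest distance is 3, and the only length-3 path is Lena–Akira–Jon–Chen. So there is exactly 1 shortest path.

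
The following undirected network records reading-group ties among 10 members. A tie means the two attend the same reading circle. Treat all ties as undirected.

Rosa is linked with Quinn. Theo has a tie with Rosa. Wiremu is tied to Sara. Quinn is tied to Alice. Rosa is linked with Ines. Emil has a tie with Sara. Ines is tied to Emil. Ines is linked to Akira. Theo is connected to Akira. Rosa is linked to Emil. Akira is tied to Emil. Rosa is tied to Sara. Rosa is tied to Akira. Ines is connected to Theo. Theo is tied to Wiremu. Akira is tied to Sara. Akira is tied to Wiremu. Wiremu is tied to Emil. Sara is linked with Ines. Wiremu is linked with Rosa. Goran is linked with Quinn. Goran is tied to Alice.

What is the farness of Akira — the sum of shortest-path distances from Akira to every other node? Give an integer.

Distances from Akira: Alice:3, Emil:1, Goran:3, Ines:1, Quinn:2, Rosa:1, Sara:1, Theo:1, Wiremu:1.
Sum = 3 + 1 + 3 + 1 + 2 + 1 + 1 + 1 + 1 = 14.

14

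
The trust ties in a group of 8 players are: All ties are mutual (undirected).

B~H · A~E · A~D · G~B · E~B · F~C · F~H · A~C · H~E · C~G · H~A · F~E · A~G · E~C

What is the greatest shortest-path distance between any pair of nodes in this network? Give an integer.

Eccentricity of each node (its greatest distance to any other): A:2, B:3, C:2, D:3, E:2, F:3, G:2, H:2.
The maximum eccentricity is 3, realized for instance by the pair F–D via F – H – A – D. So the diameter is 3.

3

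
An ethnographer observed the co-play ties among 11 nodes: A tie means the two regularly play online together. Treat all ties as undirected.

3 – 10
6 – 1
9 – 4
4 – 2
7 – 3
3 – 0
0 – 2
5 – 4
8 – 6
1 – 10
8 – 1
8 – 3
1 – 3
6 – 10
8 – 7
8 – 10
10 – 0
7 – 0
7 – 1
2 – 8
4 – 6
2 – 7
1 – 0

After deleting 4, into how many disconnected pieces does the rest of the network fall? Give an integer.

3

Without 4, the remaining ties split the others into: {0, 1, 2, 3, 6, 7, 8, 10}; {9}; {5}.
That's 3 separate components.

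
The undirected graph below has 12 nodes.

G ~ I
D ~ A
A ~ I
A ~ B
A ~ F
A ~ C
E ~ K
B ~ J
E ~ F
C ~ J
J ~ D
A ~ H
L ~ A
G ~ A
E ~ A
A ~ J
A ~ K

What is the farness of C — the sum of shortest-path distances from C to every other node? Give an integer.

Distances from C: A:1, B:2, D:2, E:2, F:2, G:2, H:2, I:2, J:1, K:2, L:2.
Sum = 1 + 2 + 2 + 2 + 2 + 2 + 2 + 2 + 1 + 2 + 2 = 20.

20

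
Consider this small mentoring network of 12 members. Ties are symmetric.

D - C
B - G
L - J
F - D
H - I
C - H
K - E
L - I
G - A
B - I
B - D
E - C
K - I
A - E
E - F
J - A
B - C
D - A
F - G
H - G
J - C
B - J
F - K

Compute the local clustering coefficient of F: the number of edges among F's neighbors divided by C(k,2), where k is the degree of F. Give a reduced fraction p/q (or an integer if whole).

1/6

F's neighbors: D, E, G, and K (k = 4).
Possible neighbor pairs: C(4,2) = 6. Edges among them: E–K → e = 1.
Clustering(F) = 1/6.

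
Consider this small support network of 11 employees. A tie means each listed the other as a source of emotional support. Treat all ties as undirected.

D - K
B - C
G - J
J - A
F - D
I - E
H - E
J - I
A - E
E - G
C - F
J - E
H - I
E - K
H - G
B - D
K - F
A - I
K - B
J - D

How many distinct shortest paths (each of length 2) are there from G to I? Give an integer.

The shortest distance is 2. The length-2 paths are: G–J–I; G–H–I; G–E–I.
That gives 3 distinct shortest paths.

3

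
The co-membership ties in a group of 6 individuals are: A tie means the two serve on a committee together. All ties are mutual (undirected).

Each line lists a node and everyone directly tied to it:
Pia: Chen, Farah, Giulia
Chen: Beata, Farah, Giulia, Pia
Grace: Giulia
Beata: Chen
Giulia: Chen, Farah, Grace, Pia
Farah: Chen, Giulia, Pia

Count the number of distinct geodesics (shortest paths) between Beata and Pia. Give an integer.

The shortest distance is 2, and the only length-2 path is Beata–Chen–Pia. So there is exactly 1 shortest path.

1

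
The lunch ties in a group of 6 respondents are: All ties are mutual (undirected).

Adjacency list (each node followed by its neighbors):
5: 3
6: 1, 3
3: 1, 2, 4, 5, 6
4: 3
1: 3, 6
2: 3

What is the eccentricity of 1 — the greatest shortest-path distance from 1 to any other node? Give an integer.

Distances from 1: 2:2, 3:1, 4:2, 5:2, 6:1.
The largest is 2 (to 4, 2, and 5), so the eccentricity of 1 is 2.

2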